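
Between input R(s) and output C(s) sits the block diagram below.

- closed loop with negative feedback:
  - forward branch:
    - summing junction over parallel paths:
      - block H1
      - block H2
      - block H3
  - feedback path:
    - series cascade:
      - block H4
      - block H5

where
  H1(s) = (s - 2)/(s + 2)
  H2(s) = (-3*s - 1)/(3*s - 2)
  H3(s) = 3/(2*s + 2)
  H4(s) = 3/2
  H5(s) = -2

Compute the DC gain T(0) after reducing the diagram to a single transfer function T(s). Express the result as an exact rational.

Step 1. reduce the parallel group H1, H2, H3: (-21*s^2 - 14*s - 8)/(6*s^3 + 14*s^2 - 8)
Step 2. series reduction of H4, H5: -3
Step 3. feedback reduction of (H1+H2+H3), (H4*H5): (-21*s^2 - 14*s - 8)/(6*s^3 + 77*s^2 + 42*s + 16)
Evaluating the step-3 result (the overall T(s)) at s = 0 gives T(0) = -8/16 = -1/2.

Hence the answer: -1/2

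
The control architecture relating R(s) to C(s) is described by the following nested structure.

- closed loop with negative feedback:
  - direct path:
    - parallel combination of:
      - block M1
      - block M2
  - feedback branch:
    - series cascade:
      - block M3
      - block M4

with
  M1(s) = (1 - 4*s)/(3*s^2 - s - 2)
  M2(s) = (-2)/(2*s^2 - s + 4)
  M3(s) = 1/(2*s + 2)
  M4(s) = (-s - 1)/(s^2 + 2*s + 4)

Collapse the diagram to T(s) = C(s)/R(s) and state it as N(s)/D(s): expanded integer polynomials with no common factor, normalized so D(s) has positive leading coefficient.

First reduce the diagram to T(s).

(1) add M1, M2 (parallel): (-8*s^3 - 15*s + 8)/(6*s^4 - 5*s^3 + 9*s^2 - 2*s - 8)
(2) cascade M3, M4: (-1)/(2*s^2 + 4*s + 8)
(3) close the feedback loop around (M1+M2), (M3*M4) - this is the overall T(s), already in the required normalized form

Answer: (-16*s^5 - 32*s^4 - 94*s^3 - 44*s^2 - 88*s + 64)/(12*s^6 + 14*s^5 + 46*s^4 + 48*s^2 - 33*s - 72)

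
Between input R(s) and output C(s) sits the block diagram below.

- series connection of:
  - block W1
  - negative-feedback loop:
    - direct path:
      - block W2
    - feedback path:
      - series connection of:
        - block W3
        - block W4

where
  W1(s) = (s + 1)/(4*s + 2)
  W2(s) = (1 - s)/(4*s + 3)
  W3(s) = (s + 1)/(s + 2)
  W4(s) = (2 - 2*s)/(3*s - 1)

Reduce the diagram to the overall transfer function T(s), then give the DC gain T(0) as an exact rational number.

Reducing step by step:

Step 1. series reduction of W3, W4 gives (2 - 2*s^2)/(3*s^2 + 5*s - 2)
Step 2. feedback reduction of W2, (W3*W4) gives (-3*s^3 - 2*s^2 + 7*s - 2)/(14*s^3 + 27*s^2 + 5*s - 4)
Step 3. multiply W1, [W2/(1+W2*(W3*W4))] (series) gives (-3*s^4 - 5*s^3 + 5*s^2 + 5*s - 2)/(56*s^4 + 136*s^3 + 74*s^2 - 6*s - 8)
Evaluating the step-3 result (the overall T(s)) at s = 0 gives T(0) = -2/(-8) = 1/4.

Answer: 1/4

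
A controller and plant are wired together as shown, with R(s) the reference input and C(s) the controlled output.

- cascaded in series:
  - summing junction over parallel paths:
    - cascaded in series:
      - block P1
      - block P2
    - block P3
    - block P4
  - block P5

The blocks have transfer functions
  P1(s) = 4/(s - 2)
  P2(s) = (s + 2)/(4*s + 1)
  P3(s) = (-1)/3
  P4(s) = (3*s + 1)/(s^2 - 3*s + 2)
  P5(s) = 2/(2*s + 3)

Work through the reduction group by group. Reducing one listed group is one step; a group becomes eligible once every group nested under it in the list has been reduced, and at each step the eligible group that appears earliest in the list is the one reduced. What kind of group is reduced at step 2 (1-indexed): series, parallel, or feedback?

1. reduce the series chain P1, P2
2. add (P1*P2), P3, P4 (parallel)
3. series reduction of ((P1*P2)+P3+P4), P5
So the answer for step 2 is parallel.

Hence the answer: parallel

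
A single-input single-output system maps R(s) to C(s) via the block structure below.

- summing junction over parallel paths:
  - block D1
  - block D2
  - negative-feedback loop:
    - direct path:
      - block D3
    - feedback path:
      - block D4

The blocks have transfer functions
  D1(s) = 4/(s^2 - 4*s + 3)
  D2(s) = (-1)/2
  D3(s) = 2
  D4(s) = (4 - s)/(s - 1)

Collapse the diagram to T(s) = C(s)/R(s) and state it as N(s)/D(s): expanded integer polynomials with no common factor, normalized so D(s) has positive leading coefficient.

Answer: (-5*s^3 + 31*s^2 - 51*s - 23)/(2*s^3 - 22*s^2 + 62*s - 42)

Working:
Step 1. collapse the loop (D3 forward, D4 return), giving (2 - 2*s)/(s - 7)
Step 2. sum the parallel branches D1, D2, [D3/(1+D3*D4)]; the result is T(s) itself (integer coefficients, no common factor, positive leading denominator coefficient)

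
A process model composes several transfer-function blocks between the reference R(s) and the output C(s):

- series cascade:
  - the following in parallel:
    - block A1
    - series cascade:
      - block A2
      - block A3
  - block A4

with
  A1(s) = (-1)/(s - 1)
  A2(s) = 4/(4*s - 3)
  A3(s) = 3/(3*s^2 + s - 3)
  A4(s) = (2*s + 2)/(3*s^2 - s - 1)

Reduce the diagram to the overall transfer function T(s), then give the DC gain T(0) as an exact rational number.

Answer: -14/3

Working:
1. multiply A2, A3 (series) gives 12/(12*s^3 - 5*s^2 - 15*s + 9)
2. reduce the parallel group A1, (A2*A3) gives (-12*s^3 + 5*s^2 + 27*s - 21)/(12*s^4 - 17*s^3 - 10*s^2 + 24*s - 9)
3. cascade (A1+(A2*A3)), A4 gives (-24*s^4 - 14*s^3 + 64*s^2 + 12*s - 42)/(36*s^6 - 63*s^5 - 25*s^4 + 99*s^3 - 41*s^2 - 15*s + 9)
Evaluating the step-3 result (the overall T(s)) at s = 0 gives T(0) = -42/9 = -14/3.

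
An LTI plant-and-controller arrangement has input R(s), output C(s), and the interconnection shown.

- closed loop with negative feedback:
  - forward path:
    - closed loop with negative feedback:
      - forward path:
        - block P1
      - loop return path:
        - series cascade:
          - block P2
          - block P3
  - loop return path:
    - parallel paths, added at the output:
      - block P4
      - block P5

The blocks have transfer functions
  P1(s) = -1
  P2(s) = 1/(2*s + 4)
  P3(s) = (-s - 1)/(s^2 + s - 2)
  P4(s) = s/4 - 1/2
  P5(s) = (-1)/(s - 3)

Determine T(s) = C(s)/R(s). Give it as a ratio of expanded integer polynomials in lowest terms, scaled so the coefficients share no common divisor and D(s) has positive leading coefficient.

Answer: (4*s^4 - 36*s^2 - 16*s + 48)/(s^5 - 6*s^4 - 13*s^3 + 36*s^2 + 40*s - 50)

Working:
1. multiply P2, P3 (series) -> (-s - 1)/(2*s^3 + 6*s^2 - 8)
2. feedback reduction of P1, (P2*P3) -> (-2*s^3 - 6*s^2 + 8)/(2*s^3 + 6*s^2 + s - 7)
3. combine P4, P5 in parallel -> (s^2 - 5*s + 2)/(4*s - 12)
4. apply the feedback formula to [P1/(1+P1*(P2*P3))], (P4+P5) - this is the overall T(s), already in the required normalized form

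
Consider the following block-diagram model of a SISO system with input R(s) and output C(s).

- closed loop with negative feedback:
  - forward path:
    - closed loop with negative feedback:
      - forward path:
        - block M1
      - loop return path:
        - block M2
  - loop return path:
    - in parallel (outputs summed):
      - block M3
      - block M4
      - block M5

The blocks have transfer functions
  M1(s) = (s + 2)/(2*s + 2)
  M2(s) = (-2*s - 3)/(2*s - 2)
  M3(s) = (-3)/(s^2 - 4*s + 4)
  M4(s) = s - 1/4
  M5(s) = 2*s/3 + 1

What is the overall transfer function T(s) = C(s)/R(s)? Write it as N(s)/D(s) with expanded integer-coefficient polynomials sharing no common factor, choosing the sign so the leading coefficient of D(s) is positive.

(1) close the feedback loop around M1, M2 gives (2*s^2 + 2*s - 4)/(2*s^2 - 7*s - 10)
(2) combine M3, M4, M5 in parallel gives (20*s^3 - 71*s^2 + 44*s)/(12*s^2 - 48*s + 48)
(3) close the feedback loop around [M1/(1+M1*M2)], (M3+M4+M5), which is the overall transfer function T(s) = C(s)/R(s) in lowest terms

Final answer: (12*s^4 - 36*s^3 - 24*s^2 + 144*s - 96)/(20*s^5 - 39*s^4 - 157*s^3 + 342*s^2 - 16*s - 240)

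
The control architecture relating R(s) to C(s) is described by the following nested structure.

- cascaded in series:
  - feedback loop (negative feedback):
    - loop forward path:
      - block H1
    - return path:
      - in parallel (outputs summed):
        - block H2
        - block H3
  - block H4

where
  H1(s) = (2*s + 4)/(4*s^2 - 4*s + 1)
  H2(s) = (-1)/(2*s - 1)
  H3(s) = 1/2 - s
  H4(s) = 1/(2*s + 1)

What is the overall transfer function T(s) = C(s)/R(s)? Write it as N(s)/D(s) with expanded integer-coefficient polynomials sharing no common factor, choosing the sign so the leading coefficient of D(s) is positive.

1. reduce the parallel group H2, H3; result (-4*s^2 + 4*s - 3)/(4*s - 2)
2. close the feedback loop around H1, (H2+H3); result (4*s^2 + 6*s - 4)/(4*s^3 - 16*s^2 + 11*s - 7)
3. combine [H1/(1+H1*(H2+H3))], H4 in series - this is the overall T(s), already in the required normalized form

Final answer: (4*s^2 + 6*s - 4)/(8*s^4 - 28*s^3 + 6*s^2 - 3*s - 7)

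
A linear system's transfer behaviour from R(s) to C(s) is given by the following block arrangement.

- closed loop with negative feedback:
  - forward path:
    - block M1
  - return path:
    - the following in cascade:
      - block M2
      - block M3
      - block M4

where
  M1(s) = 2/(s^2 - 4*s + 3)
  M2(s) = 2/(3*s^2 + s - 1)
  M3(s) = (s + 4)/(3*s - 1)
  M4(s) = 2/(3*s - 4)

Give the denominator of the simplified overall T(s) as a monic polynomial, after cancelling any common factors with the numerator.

Step 1. multiply M2, M3, M4 (series) = (4*s + 16)/(27*s^4 - 36*s^3 - 12*s^2 + 19*s - 4)
Step 2. close the feedback loop around M1, (M2*M3*M4) = (54*s^4 - 72*s^3 - 24*s^2 + 38*s - 8)/(27*s^6 - 144*s^5 + 213*s^4 - 41*s^3 - 116*s^2 + 81*s + 20)
That last expression is T(s), already simplified. Scaling its denominator by 1/27 (the reciprocal of the leading coefficient) yields the monic denominator.

Final answer: s^6 - 16*s^5/3 + 71*s^4/9 - 41*s^3/27 - 116*s^2/27 + 3*s + 20/27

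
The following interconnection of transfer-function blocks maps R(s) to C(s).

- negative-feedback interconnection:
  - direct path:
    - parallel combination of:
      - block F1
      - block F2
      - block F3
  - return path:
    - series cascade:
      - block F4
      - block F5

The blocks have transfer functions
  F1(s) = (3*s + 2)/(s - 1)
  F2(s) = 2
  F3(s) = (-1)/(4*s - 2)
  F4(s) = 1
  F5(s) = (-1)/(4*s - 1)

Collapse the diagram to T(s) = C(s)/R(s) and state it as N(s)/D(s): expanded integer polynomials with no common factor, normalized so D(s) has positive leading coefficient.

(1) sum the parallel branches F1, F2, F3, giving (20*s^2 - 11*s + 1)/(4*s^2 - 6*s + 2)
(2) multiply F4, F5 (series), giving (-1)/(4*s - 1)
(3) apply the feedback formula to (F1+F2+F3), (F4*F5): this yields T(s), and no further normalization is needed

Final answer: (80*s^3 - 64*s^2 + 15*s - 1)/(16*s^3 - 48*s^2 + 25*s - 3)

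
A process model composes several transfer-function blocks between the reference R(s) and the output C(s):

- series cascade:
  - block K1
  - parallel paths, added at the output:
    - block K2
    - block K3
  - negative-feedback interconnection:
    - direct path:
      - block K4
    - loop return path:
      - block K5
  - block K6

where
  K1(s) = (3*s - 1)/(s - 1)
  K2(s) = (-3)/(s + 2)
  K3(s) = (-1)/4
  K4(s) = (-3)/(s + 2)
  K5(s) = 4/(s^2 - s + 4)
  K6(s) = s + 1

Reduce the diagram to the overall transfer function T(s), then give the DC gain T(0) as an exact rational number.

First reduce the diagram to T(s).

Step 1. parallel reduction of K2, K3 -> (-s - 14)/(4*s + 8)
Step 2. apply the feedback formula to K4, K5 -> (-3*s^2 + 3*s - 12)/(s^3 + s^2 + 2*s - 4)
Step 3. series reduction of K1, (K2+K3), [K4/(1+K4*K5)], K6 -> (9*s^5 + 123*s^4 - 15*s^3 + 405*s^2 + 366*s - 168)/(4*s^5 + 8*s^4 + 4*s^3 - 16*s^2 - 32*s + 32)
That last expression is T(s); at s = 0 only the constant terms survive, so T(0) = -168/32 = -21/4.

Answer: -21/4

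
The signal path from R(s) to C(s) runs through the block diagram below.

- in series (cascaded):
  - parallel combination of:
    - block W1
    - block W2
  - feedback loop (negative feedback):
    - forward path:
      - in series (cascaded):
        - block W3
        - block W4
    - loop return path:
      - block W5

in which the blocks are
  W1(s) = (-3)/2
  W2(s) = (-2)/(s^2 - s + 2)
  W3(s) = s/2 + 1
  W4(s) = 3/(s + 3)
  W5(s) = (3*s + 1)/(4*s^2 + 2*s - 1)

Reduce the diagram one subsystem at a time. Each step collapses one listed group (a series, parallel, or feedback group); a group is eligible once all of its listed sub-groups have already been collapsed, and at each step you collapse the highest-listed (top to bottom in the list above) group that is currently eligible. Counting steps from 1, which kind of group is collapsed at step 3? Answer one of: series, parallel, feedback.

The answer is feedback.

Reasoning:
[1] sum the parallel branches W1, W2
[2] cascade W3, W4
[3] apply the feedback formula to (W3*W4), W5
[4] series reduction of (W1+W2), [(W3*W4)/(1+(W3*W4)*W5)]
So the answer for step 3 is feedback.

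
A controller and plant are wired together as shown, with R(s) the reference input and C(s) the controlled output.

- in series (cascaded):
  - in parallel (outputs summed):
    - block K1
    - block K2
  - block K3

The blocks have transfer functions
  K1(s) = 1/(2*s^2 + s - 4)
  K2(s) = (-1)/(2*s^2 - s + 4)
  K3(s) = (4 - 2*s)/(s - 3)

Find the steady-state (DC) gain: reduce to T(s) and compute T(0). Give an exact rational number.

1. combine K1, K2 in parallel; result (8 - 2*s)/(4*s^4 - s^2 + 8*s - 16)
2. cascade (K1+K2), K3; result (4*s^2 - 24*s + 32)/(4*s^5 - 12*s^4 - s^3 + 11*s^2 - 40*s + 48)
The step-2 result is T(s). Setting s = 0: T(0) = 32/48 = 2/3.

Therefore the answer is 2/3.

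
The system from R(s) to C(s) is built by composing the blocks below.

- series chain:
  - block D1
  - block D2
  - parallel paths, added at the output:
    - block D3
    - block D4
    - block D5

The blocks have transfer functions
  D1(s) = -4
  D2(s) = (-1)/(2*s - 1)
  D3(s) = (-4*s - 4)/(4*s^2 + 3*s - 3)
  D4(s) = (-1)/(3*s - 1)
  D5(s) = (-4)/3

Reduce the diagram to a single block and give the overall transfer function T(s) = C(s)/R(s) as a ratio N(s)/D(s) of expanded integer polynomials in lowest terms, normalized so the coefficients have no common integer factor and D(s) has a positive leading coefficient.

First reduce the diagram to T(s).

[1] reduce the parallel group D3, D4, D5 = (-48*s^3 - 68*s^2 + 15*s + 9)/(36*s^3 + 15*s^2 - 36*s + 9)
[2] series reduction of D1, D2, (D3+D4+D5); the result is T(s) itself (integer coefficients, no common factor, positive leading denominator coefficient)

Answer: (-192*s^3 - 272*s^2 + 60*s + 36)/(72*s^4 - 6*s^3 - 87*s^2 + 54*s - 9)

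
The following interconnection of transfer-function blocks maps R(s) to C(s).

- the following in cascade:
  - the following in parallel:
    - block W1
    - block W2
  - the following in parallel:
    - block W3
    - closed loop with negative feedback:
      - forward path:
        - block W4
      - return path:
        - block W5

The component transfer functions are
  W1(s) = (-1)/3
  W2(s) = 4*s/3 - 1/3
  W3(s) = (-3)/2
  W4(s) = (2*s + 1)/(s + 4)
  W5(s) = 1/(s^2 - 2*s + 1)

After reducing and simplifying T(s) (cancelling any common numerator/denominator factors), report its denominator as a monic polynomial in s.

Step 1 - parallel reduction of W1, W2 = 4*s/3 - 2/3
Step 2 - reduce the feedback loop with forward W4 and return W5 = (2*s^3 - 3*s^2 + 1)/(s^3 + 2*s^2 - 5*s + 5)
Step 3 - reduce the parallel group W3, [W4/(1+W4*W5)] = (s^3 - 12*s^2 + 15*s - 13)/(2*s^3 + 4*s^2 - 10*s + 10)
Step 4 - reduce the series chain (W1+W2), (W3+[W4/(1+W4*W5)]) = (2*s^4 - 25*s^3 + 42*s^2 - 41*s + 13)/(3*s^3 + 6*s^2 - 15*s + 15)
That last expression is T(s), already simplified. Scaling its denominator by 1/3 (the reciprocal of the leading coefficient) yields the monic denominator.

Answer: s^3 + 2*s^2 - 5*s + 5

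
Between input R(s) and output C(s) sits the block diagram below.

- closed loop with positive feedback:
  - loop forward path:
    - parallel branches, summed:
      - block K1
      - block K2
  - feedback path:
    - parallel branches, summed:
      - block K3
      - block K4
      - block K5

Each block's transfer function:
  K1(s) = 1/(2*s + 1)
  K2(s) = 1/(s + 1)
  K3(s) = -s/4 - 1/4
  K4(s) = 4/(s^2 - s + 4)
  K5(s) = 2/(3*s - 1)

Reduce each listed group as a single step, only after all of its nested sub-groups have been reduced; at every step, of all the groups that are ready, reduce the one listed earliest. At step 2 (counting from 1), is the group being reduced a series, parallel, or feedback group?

Answer: parallel

Working:
Step 1. combine K1, K2 in parallel
Step 2. parallel reduction of K3, K4, K5
Step 3. close the feedback loop around (K1+K2), (K3+K4+K5)
Step 2: parallel.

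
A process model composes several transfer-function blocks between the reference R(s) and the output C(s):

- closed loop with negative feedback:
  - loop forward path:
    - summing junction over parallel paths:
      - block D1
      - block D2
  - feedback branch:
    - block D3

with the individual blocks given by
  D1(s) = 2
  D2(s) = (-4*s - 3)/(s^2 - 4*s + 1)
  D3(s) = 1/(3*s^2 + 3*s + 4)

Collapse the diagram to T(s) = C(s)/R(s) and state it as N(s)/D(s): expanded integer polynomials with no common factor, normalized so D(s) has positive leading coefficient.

Reducing step by step:

Step 1: sum the parallel branches D1, D2 = (2*s^2 - 12*s - 1)/(s^2 - 4*s + 1)
Step 2: feedback reduction of (D1+D2), D3: this yields T(s), and no further normalization is needed

Answer: (6*s^4 - 30*s^3 - 31*s^2 - 51*s - 4)/(3*s^4 - 9*s^3 - 3*s^2 - 25*s + 3)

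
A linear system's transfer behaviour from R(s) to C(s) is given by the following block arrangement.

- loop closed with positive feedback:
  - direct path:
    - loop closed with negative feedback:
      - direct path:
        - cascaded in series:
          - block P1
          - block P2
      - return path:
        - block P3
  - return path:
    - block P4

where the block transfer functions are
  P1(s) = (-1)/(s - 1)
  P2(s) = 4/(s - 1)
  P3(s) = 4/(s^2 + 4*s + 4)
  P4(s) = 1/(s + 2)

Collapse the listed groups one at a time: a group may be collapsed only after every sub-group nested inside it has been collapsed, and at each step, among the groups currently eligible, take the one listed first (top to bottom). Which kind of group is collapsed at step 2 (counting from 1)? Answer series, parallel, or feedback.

(1) multiply P1, P2 (series)
(2) close the feedback loop around (P1*P2), P3
(3) apply the feedback formula to [(P1*P2)/(1+(P1*P2)*P3)], P4
At step 2 the group reduced is feedback.

Hence the answer: feedback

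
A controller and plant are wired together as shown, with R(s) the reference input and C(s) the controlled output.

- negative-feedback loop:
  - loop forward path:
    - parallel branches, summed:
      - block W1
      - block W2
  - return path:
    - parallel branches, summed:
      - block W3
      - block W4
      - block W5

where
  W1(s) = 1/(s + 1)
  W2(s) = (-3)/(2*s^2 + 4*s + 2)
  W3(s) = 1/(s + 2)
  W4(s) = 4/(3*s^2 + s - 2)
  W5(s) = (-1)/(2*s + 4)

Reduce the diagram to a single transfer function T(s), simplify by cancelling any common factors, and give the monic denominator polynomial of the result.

(1) reduce the parallel group W1, W2 -> (2*s - 1)/(2*s^2 + 4*s + 2)
(2) reduce the parallel group W3, W4, W5 -> (3*s^2 + 9*s + 14)/(6*s^3 + 14*s^2 - 8)
(3) close the feedback loop around (W1+W2), (W3+W4+W5) -> (12*s^4 + 22*s^3 - 14*s^2 - 16*s + 8)/(12*s^5 + 52*s^4 + 74*s^3 + 27*s^2 - 13*s - 30)
That last expression is T(s), already simplified. Scaling its denominator by 1/12 (the reciprocal of the leading coefficient) yields the monic denominator.

Therefore the answer is s^5 + 13*s^4/3 + 37*s^3/6 + 9*s^2/4 - 13*s/12 - 5/2.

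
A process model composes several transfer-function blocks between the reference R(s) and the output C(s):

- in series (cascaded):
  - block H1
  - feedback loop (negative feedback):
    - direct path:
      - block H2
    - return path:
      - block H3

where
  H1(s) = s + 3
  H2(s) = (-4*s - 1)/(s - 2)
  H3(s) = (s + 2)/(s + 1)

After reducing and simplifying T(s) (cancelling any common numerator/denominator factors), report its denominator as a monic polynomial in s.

Answer: s^2 + 10*s/3 + 4/3

Working:
Step 1 - apply the feedback formula to H2, H3 = (4*s^2 + 5*s + 1)/(3*s^2 + 10*s + 4)
Step 2 - series reduction of H1, [H2/(1+H2*H3)] = (4*s^3 + 17*s^2 + 16*s + 3)/(3*s^2 + 10*s + 4)
That last expression is T(s), already simplified. Scaling its denominator by 1/3 (the reciprocal of the leading coefficient) yields the monic denominator.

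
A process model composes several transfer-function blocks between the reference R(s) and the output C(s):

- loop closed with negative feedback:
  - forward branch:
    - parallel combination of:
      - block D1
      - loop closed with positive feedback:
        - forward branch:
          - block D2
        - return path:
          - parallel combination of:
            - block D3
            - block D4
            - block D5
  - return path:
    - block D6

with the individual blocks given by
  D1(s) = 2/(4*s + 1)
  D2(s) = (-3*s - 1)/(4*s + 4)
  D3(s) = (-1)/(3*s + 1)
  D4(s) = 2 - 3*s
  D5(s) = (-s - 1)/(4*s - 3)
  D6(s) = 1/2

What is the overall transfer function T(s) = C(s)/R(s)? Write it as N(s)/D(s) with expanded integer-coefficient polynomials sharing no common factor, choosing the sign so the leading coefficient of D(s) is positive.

Answer: (240*s^3 - 224*s^2 - 14*s + 58)/(288*s^4 - 224*s^3 - 176*s^2 + 131*s + 61)

Working:
Step 1. combine D3, D4, D5 in parallel: (-36*s^3 + 36*s^2 - 9*s - 4)/(12*s^2 - 5*s - 3)
Step 2. feedback reduction of D2, (D3+D4+D5): (12*s^2 - 5*s - 3)/(36*s^3 - 52*s^2 + 5*s + 16)
Step 3. add D1, [D2/(1-D2*(D3+D4+D5))] (parallel): (120*s^3 - 112*s^2 - 7*s + 29)/(144*s^4 - 172*s^3 - 32*s^2 + 69*s + 16)
Step 4. feedback reduction of (D1+[D2/(1-D2*(D3+D4+D5))]), D6, which is the overall transfer function T(s) = C(s)/R(s) in lowest terms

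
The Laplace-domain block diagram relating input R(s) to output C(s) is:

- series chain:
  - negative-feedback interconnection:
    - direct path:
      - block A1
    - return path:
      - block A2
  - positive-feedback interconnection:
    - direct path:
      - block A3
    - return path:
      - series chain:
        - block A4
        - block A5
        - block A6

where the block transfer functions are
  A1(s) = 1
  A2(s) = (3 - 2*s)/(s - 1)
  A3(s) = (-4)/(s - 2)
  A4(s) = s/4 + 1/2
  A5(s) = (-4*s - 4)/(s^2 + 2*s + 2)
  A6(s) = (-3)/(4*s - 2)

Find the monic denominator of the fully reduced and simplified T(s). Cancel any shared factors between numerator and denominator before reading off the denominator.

Step 1: apply the feedback formula to A1, A2 -> (1 - s)/(s - 2)
Step 2: cascade A4, A5, A6 -> (3*s^2 + 9*s + 6)/(4*s^3 + 6*s^2 + 4*s - 4)
Step 3: feedback reduction of A3, (A4*A5*A6) -> (-8*s^3 - 12*s^2 - 8*s + 8)/(2*s^4 - s^3 + 2*s^2 + 12*s + 16)
Step 4: reduce the series chain [A1/(1+A1*A2)], [A3/(1-A3*(A4*A5*A6))] -> (8*s^4 + 4*s^3 - 4*s^2 - 16*s + 8)/(2*s^5 - 5*s^4 + 4*s^3 + 8*s^2 - 8*s - 32)
Step 4 gives the fully reduced T(s), with no common factor left to cancel. The denominator's leading coefficient is 2, so divide each of its coefficients by 2 to get the monic form.

Therefore the answer is s^5 - 5*s^4/2 + 2*s^3 + 4*s^2 - 4*s - 16.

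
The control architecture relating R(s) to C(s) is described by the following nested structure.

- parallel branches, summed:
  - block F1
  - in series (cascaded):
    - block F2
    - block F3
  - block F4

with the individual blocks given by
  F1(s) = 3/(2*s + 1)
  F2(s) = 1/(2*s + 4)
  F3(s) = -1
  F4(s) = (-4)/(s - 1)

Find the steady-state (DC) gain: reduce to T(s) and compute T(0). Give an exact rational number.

Answer: 27/4

Working:
1. cascade F2, F3, giving (-1)/(2*s + 4)
2. sum the parallel branches F1, (F2*F3), F4, giving (-12*s^2 - 33*s - 27)/(4*s^3 + 6*s^2 - 6*s - 4)
DC gain: substitute s = 0 into T(s) from step 2: T(0) = -27/(-4) = 27/4.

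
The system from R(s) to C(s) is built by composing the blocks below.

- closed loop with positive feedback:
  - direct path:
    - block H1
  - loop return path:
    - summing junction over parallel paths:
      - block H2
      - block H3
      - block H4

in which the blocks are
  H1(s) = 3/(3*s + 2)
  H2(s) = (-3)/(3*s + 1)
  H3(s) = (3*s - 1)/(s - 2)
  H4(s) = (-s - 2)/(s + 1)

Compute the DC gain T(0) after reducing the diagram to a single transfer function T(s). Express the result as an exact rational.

First reduce the diagram to T(s).

Step 1 - add H2, H3, H4 (parallel), giving (6*s^3 + 5*s^2 + 14*s + 9)/(3*s^3 - 2*s^2 - 7*s - 2)
Step 2 - apply the feedback formula to H1, (H2+H3+H4), giving (9*s^3 - 6*s^2 - 21*s - 6)/(9*s^4 - 18*s^3 - 40*s^2 - 62*s - 31)
The step-2 result is T(s). Setting s = 0: T(0) = -6/(-31) = 6/31.

Answer: 6/31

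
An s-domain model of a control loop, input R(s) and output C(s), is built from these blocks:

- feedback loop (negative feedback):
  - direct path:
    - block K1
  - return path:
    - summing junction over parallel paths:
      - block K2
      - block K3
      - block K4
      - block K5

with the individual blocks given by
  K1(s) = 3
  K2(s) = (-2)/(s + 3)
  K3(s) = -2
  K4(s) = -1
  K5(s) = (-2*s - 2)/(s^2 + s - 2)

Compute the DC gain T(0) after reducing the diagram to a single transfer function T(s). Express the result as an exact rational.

(1) add K2, K3, K4, K5 (parallel) -> (-3*s^3 - 16*s^2 - 13*s + 16)/(s^3 + 4*s^2 + s - 6)
(2) close the feedback loop around K1, (K2+K3+K4+K5) -> (-3*s^3 - 12*s^2 - 3*s + 18)/(8*s^3 + 44*s^2 + 38*s - 42)
DC gain: substitute s = 0 into T(s) from step 2: T(0) = 18/(-42) = -3/7.

Final answer: -3/7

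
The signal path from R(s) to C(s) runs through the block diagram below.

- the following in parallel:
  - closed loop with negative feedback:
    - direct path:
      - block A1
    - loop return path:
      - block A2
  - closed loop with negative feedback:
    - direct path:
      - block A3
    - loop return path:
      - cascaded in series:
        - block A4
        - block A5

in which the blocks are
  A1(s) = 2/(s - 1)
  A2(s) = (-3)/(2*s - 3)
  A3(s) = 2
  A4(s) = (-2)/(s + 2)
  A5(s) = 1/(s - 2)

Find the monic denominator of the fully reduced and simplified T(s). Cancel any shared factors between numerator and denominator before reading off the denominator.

1. apply the feedback formula to A1, A2; result (4*s - 6)/(2*s^2 - 5*s - 3)
2. multiply A4, A5 (series); result (-2)/(s^2 - 4)
3. collapse the loop (A3 forward, (A4*A5) return); result (2*s^2 - 8)/(s^2 - 8)
4. reduce the parallel group [A1/(1+A1*A2)], [A3/(1+A3*(A4*A5))]; result (4*s^4 - 6*s^3 - 28*s^2 + 8*s + 72)/(2*s^4 - 5*s^3 - 19*s^2 + 40*s + 24)
Step 4 gives the fully reduced T(s), with no common factor left to cancel. The denominator's leading coefficient is 2, so divide each of its coefficients by 2 to get the monic form.

Answer: s^4 - 5*s^3/2 - 19*s^2/2 + 20*s + 12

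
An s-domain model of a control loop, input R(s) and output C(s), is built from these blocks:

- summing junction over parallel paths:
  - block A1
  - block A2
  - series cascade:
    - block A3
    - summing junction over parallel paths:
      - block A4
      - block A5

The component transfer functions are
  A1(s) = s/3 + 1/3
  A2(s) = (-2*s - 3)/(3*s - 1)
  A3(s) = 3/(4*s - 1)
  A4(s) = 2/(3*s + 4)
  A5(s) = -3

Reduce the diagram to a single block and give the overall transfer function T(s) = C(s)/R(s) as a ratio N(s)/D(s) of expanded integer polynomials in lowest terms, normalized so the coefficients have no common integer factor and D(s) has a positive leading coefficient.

Reducing step by step:

1. sum the parallel branches A4, A5, giving (-9*s - 10)/(3*s + 4)
2. multiply A3, (A4+A5) (series), giving (-27*s - 30)/(12*s^2 + 13*s - 4)
3. add A1, A2, (A3*(A4+A5)) (parallel), which is the overall transfer function T(s) = C(s)/R(s) in lowest terms

Answer: (36*s^4 - 9*s^3 - 427*s^2 - 303*s + 130)/(108*s^3 + 81*s^2 - 75*s + 12)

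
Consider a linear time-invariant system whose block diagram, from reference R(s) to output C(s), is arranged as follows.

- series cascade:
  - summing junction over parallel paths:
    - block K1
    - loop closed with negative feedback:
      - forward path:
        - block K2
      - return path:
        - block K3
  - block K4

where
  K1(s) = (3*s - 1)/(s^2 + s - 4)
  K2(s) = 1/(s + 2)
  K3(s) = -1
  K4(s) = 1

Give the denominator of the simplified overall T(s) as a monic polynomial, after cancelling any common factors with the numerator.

[1] apply the feedback formula to K2, K3; result 1/(s + 1)
[2] sum the parallel branches K1, [K2/(1+K2*K3)]; result (4*s^2 + 3*s - 5)/(s^3 + 2*s^2 - 3*s - 4)
[3] cascade (K1+[K2/(1+K2*K3)]), K4; result (4*s^2 + 3*s - 5)/(s^3 + 2*s^2 - 3*s - 4)
Step 3 gives the fully reduced T(s), with no common factor left to cancel. The denominator is already monic (leading coefficient 1).

Final answer: s^3 + 2*s^2 - 3*s - 4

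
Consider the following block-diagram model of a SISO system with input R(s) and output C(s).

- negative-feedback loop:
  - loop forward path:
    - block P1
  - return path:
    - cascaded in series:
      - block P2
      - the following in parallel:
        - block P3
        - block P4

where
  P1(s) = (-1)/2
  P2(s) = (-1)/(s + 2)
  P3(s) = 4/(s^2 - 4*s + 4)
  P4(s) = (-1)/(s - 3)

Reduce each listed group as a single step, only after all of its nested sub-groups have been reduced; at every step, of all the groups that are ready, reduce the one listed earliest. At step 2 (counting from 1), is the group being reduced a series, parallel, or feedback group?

Step 1. combine P3, P4 in parallel
Step 2. cascade P2, (P3+P4)
Step 3. apply the feedback formula to P1, (P2*(P3+P4))
The group at step 2 is a series group.

Final answer: series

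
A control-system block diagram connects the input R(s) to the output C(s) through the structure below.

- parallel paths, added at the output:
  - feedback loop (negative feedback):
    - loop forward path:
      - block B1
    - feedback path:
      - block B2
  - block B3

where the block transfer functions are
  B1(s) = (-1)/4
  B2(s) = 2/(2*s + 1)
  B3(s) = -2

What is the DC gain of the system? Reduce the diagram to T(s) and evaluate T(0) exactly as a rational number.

1. apply the feedback formula to B1, B2; result (-2*s - 1)/(8*s + 2)
2. sum the parallel branches [B1/(1+B1*B2)], B3; result (-18*s - 5)/(8*s + 2)
Evaluating the step-2 result (the overall T(s)) at s = 0 gives T(0) = -5/2.

Final answer: -5/2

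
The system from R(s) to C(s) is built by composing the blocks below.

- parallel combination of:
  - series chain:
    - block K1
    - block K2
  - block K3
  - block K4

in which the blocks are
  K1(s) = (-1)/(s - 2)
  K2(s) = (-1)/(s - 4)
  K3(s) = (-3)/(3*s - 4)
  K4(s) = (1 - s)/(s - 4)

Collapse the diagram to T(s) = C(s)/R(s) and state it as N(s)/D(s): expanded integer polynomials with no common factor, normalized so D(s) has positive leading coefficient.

Step 1. series reduction of K1, K2 -> 1/(s^2 - 6*s + 8)
Step 2. sum the parallel branches (K1*K2), K3, K4 - this is the overall T(s), already in the required normalized form

Final answer: (-3*s^3 + 10*s^2 + 3*s - 20)/(3*s^3 - 22*s^2 + 48*s - 32)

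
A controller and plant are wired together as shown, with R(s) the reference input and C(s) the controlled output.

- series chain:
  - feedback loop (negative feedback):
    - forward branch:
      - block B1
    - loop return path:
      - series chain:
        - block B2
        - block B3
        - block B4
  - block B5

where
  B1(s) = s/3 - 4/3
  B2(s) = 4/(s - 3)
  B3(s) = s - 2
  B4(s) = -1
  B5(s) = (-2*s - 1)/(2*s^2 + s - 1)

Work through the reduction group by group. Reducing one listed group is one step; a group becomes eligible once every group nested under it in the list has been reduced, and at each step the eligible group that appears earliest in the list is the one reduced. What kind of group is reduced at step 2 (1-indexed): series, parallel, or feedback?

(1) multiply B2, B3, B4 (series)
(2) feedback reduction of B1, (B2*B3*B4)
(3) series reduction of [B1/(1+B1*(B2*B3*B4))], B5
Step 2 collapses a feedback group.

Therefore the answer is feedback.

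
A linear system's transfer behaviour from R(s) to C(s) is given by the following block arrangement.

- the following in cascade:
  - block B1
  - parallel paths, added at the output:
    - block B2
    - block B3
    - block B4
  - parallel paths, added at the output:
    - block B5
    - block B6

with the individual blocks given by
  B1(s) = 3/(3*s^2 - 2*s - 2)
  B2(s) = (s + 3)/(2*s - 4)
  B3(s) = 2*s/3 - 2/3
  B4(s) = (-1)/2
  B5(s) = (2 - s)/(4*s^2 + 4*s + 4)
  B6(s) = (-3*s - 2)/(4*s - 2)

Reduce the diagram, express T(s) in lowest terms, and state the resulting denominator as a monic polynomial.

Reducing step by step:

Step 1. sum the parallel branches B2, B3, B4: (4*s^2 - 12*s + 23)/(6*s - 12)
Step 2. parallel reduction of B5, B6: (-6*s^3 - 12*s^2 - 5*s - 6)/(8*s^3 + 4*s^2 + 4*s - 4)
Step 3. reduce the series chain B1, (B2+B3+B4), (B5+B6): (-24*s^5 + 24*s^4 - 14*s^3 - 240*s^2 - 43*s - 138)/(48*s^6 - 104*s^5 - 8*s^4 - 8*s^3 + 112*s^2 + 16*s - 32)
T(s) is the step-3 result (common factors already cancelled). Leading coefficient of the denominator: 48. Divide through by 48 for the monic polynomial.

Answer: s^6 - 13*s^5/6 - s^4/6 - s^3/6 + 7*s^2/3 + s/3 - 2/3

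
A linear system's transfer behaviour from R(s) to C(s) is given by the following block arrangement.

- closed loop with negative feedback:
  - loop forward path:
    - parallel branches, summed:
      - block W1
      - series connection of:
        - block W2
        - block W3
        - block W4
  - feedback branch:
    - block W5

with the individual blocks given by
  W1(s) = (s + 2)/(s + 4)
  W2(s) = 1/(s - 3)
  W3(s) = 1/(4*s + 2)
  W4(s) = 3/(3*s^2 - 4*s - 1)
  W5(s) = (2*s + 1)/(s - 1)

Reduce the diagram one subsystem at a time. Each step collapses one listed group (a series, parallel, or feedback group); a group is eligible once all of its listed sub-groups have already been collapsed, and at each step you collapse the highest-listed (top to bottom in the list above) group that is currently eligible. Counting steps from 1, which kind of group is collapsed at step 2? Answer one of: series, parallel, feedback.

Step 1: reduce the series chain W2, W3, W4
Step 2: add W1, (W2*W3*W4) (parallel)
Step 3: collapse the loop ((W1+(W2*W3*W4)) forward, W5 return)
Step 2: parallel.

Answer: parallel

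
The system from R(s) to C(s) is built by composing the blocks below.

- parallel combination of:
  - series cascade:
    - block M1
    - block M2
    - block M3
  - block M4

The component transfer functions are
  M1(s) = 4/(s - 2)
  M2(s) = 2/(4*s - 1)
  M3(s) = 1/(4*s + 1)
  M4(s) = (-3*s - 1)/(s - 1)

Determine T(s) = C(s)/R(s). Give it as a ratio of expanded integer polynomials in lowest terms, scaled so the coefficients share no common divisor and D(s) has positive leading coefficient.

First reduce the diagram to T(s).

Step 1: combine M1, M2, M3 in series, giving 8/(16*s^3 - 32*s^2 - s + 2)
Step 2: combine (M1*M2*M3), M4 in parallel - this is the overall T(s), already in the required normalized form

Answer: (-48*s^4 + 80*s^3 + 35*s^2 + 3*s - 10)/(16*s^4 - 48*s^3 + 31*s^2 + 3*s - 2)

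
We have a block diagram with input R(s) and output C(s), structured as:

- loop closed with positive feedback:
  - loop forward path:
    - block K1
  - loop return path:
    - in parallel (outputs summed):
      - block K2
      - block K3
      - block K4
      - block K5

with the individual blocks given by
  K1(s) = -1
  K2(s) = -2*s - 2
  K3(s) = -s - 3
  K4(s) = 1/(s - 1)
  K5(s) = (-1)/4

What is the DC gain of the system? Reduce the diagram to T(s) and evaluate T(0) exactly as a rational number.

Reducing step by step:

Step 1: sum the parallel branches K2, K3, K4, K5 = (-12*s^2 - 9*s + 25)/(4*s - 4)
Step 2: apply the feedback formula to K1, (K2+K3+K4+K5) = (4*s - 4)/(12*s^2 + 5*s - 21)
Step 2 gives the overall T(s). Then T(0) = -4/(-21) = 4/21.

Answer: 4/21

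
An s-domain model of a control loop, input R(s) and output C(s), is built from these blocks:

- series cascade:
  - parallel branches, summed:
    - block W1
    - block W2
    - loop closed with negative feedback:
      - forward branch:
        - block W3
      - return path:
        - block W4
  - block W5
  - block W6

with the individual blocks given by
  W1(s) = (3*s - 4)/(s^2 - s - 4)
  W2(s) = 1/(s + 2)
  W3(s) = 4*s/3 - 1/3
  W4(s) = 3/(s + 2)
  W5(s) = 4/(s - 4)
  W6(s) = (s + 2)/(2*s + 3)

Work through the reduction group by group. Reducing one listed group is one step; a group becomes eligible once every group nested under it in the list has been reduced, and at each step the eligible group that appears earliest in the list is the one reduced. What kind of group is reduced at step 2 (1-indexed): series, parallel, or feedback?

Step 1. feedback reduction of W3, W4
Step 2. add W1, W2, [W3/(1+W3*W4)] (parallel)
Step 3. multiply (W1+W2+[W3/(1+W3*W4)]), W5, W6 (series)
Step 2: parallel.

Therefore the answer is parallel.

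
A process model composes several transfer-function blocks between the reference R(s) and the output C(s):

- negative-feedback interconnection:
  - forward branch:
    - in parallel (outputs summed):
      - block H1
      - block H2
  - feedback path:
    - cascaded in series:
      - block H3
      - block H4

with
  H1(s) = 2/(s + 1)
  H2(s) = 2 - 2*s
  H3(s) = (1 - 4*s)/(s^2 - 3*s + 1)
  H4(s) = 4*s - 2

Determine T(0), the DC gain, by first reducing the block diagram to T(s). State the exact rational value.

First reduce the diagram to T(s).

Step 1. add H1, H2 (parallel) = (4 - 2*s^2)/(s + 1)
Step 2. cascade H3, H4 = (-16*s^2 + 12*s - 2)/(s^2 - 3*s + 1)
Step 3. feedback reduction of (H1+H2), (H3*H4) = (-2*s^4 + 6*s^3 + 2*s^2 - 12*s + 4)/(32*s^4 - 23*s^3 - 62*s^2 + 46*s - 7)
Evaluating the step-3 result (the overall T(s)) at s = 0 gives T(0) = 4/(-7) = -4/7.

Answer: -4/7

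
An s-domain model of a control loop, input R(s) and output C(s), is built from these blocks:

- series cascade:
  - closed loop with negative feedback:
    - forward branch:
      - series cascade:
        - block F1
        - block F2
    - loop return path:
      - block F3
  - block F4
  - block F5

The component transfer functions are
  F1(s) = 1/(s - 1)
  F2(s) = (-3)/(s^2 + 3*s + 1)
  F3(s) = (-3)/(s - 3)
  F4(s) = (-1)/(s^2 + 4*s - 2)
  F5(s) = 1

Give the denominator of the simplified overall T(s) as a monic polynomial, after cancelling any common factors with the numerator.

Reducing step by step:

(1) combine F1, F2 in series gives (-3)/(s^3 + 2*s^2 - 2*s - 1)
(2) collapse the loop ((F1*F2) forward, F3 return) gives (9 - 3*s)/(s^4 - s^3 - 8*s^2 + 5*s + 12)
(3) combine [(F1*F2)/(1+(F1*F2)*F3)], F4, F5 in series gives (3*s - 9)/(s^6 + 3*s^5 - 14*s^4 - 25*s^3 + 48*s^2 + 38*s - 24)
T(s) is the step-3 result (common factors already cancelled). Leading coefficient of the denominator: 1, so no rescaling is needed.

Answer: s^6 + 3*s^5 - 14*s^4 - 25*s^3 + 48*s^2 + 38*s - 24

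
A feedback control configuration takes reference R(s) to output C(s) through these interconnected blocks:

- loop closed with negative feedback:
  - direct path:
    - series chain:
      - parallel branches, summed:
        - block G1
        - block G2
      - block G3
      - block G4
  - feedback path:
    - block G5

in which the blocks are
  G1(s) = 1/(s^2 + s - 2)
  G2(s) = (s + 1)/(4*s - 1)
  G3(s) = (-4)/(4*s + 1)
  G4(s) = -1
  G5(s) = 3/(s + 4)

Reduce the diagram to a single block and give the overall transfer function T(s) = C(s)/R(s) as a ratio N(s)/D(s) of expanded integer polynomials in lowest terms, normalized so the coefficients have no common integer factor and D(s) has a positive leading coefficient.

Step 1. sum the parallel branches G1, G2: (s^3 + 2*s^2 + 3*s - 3)/(4*s^3 + 3*s^2 - 9*s + 2)
Step 2. cascade (G1+G2), G3, G4: (4*s^3 + 8*s^2 + 12*s - 12)/(16*s^4 + 16*s^3 - 33*s^2 - s + 2)
Step 3. collapse the loop (((G1+G2)*G3*G4) forward, G5 return) - this is the overall T(s), already in the required normalized form

Answer: (4*s^4 + 24*s^3 + 44*s^2 + 36*s - 48)/(16*s^5 + 80*s^4 + 43*s^3 - 109*s^2 + 34*s - 28)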